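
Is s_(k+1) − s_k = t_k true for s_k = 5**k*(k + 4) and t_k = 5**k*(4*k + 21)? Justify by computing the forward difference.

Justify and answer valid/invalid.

s_(k+1) = 5**(k + 1)*(k + 5)
s_(k+1) − s_k = 5**k*(4*k + 21)
(s_(k+1) − s_k) − t_k = 0

Valid — Δs_k = t_k.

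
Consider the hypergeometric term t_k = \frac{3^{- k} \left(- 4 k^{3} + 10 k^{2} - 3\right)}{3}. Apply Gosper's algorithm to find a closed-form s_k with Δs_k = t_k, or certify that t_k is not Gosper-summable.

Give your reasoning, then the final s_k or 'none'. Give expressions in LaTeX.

Ratio r(k) = (4*(k + 1)**3 - 10*(k + 1)**2 + 3)/(3*(4*k**3 - 10*k**2 + 3)).
Normal form (A,B,C) = (1/3, 1, k**3 - 5*k**2/2 + 3/4).
Solve (1/3)·f(k+1) − (1)·f(k) = k**3 - 5*k**2/2 + 3/4.
deg f ≤ 3 (via 0,0,3).
Coefficient equations give f(k) = -3*(2*k**3 - 2*k**2 + k + 2)/4.
So s_k = (B(k−1)f/C)·t_k = (-3*(2*k**3 - 2*k**2 + k + 2)/((2*k + 1)*(2*k**2 - 6*k + 3)))·t_k = (2*k**3 - 2*k**2 + k + 2)/3**k.
Δs = (-4*k**3 + 10*k**2 - 3)/(3*3**k), as required.

s_k = 3^{- k} \left(2 k^{3} - 2 k^{2} + k + 2\right)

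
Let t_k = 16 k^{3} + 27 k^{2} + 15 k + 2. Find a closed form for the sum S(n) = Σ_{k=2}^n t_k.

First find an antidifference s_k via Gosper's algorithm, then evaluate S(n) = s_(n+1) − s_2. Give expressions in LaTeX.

S(n) = 4 n^{4} + 17 n^{3} + 25 n^{2} + 14 n - 60

The ratio is (16*k**3 + 75*k**2 + 117*k + 60)/(16*k**3 + 27*k**2 + 15*k + 2).
Gosper form: A/B · C(k+1)/C(k) with A=1, B=1, C=k**3 + 27*k**2/16 + 15*k/16 + 1/8.
f must satisfy (1)·f(k+1) − (1)·f(k) = k**3 + 27*k**2/16 + 15*k/16 + 1/8.
Degrees (0,0,3) ⇒ d ≤ 4.
Match coefficients ⇒ f(k) = k*(4*k**3 + k**2 - 2*k - 1)/16.
Then R = B(k−1)f/C = k*(4*k**3 + k**2 - 2*k - 1)/(16*k**3 + 27*k**2 + 15*k + 2), so s_k = R(k)·t_k = k*(4*k**3 + k**2 - 2*k - 1).
Verify: 16*k**3 + 27*k**2 + 15*k + 2 matches t_k.
s_(n+1) = 4*n**4 + 17*n**3 + 25*n**2 + 14*n + 2 and s_(2) = 62, so S(n) = 4*n**4 + 17*n**3 + 25*n**2 + 14*n - 60.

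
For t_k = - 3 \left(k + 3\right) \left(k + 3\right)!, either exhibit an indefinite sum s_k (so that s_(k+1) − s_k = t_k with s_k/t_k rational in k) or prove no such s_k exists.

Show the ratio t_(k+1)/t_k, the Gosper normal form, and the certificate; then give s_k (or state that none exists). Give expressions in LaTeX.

s_k = - 3 \left(k + 3\right)!

Ratio r(k) = (k + 4)**2/(k + 3).
Normal form (A,B,C) = (k + 4, 1, k + 3).
Need (k + 4)·f(k+1) − (1)·f(k) = k + 3.
deg f ≤ 0 (via 1,0,1).
Solve for f: f(k) = 1 (degree 0 ≤ 0).
Certificate R = B(k−1)f/C = 1/(k + 3) gives s_k = -3*factorial(k + 3).
Check: Δs_k = -3*(k + 3)*factorial(k + 3). ✓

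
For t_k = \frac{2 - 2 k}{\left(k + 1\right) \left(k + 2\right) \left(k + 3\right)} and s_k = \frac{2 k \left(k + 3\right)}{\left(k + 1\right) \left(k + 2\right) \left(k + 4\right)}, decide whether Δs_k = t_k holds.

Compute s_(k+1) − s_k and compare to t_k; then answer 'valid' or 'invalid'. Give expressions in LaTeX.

s_(k+1) = 2*(k + 1)*(k + 4)/((k + 2)*(k + 3)*(k + 5))
s_(k+1) − s_k = 2*(-k**3 - 6*k**2 - 5*k + 16)/(k**5 + 15*k**4 + 85*k**3 + 225*k**2 + 274*k + 120)
(s_(k+1) − s_k) − t_k = 4*(k**2 + 3*k - 2)/(k**5 + 15*k**4 + 85*k**3 + 225*k**2 + 274*k + 120)

Invalid: residual \frac{4 \left(k^{2} + 3 k - 2\right)}{k^{5} + 15 k^{4} + 85 k^{3} + 225 k^{2} + 274 k + 120} ≠ 0.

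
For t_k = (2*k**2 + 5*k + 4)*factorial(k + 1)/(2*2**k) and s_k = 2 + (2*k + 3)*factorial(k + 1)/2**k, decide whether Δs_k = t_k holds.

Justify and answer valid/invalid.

Valid: the claim telescopes to t_k.

s_(k+1) = 2**(-k - 1)*(2*k + 5)*factorial(k + 2) + 2
s_(k+1) − s_k = (2*k**2 + 5*k + 4)*factorial(k + 1)/(2*2**k)
(s_(k+1) − s_k) − t_k = 0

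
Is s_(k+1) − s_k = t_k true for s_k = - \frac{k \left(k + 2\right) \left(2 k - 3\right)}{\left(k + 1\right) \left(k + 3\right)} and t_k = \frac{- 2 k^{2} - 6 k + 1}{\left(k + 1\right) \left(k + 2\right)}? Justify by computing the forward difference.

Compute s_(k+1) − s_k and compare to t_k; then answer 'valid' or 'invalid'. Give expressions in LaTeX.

Invalid: residual \frac{11 k^{2} + 23 k - 3}{k^{4} + 10 k^{3} + 35 k^{2} + 50 k + 24} ≠ 0.

s_(k+1) = -(k + 1)*(k + 3)*(2*k - 1)/((k + 2)*(k + 4))
s_(k+1) − s_k = (-2*k**4 - 20*k**3 - 54*k**2 - 42*k + 9)/(k**4 + 10*k**3 + 35*k**2 + 50*k + 24)
(s_(k+1) − s_k) − t_k = (11*k**2 + 23*k - 3)/(k**4 + 10*k**3 + 35*k**2 + 50*k + 24)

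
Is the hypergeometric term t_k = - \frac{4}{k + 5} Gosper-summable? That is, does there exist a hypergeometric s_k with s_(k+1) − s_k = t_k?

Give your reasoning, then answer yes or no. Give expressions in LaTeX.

r(k) = (k + 5)/(k + 6) after simplifying.
Normal form (A,B,C) = (k + 5, k + 6, 1).
f must satisfy (k + 5)·f(k+1) − (k + 5)·f(k) = 1.
d = 0 from the (1,1,0) case.
f = c0 ⇒ A·f(k+1) − B(k−1)·f(k) − C = -1. The system {-1 = 0} is inconsistent; no antidifference.

No — t_k has no hypergeometric antidifference.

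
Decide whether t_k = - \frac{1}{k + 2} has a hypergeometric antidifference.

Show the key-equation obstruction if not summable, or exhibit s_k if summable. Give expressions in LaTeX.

t_(k+1)/t_k = (k + 2)/(k + 3).
Gosper form: A/B · C(k+1)/C(k) with A=k + 2, B=k + 3, C=1.
Solve (k + 2)·f(k+1) − (k + 2)·f(k) = 1.
deg f ≤ 0 (via 1,1,0).
Generic f = c0 gives residual -1; -1 = 0 cannot hold, so t_k is not Gosper-summable.

No. Not Gosper-summable.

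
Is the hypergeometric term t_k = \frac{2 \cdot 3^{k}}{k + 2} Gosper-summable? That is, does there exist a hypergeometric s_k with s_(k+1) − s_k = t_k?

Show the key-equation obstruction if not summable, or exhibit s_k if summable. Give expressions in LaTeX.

No. Not Gosper-summable.

Step 1: r(k) = 3*(k + 2)/(k + 3).
Take A(k)=3*k + 6, B(k)=k + 3, C(k)=1.
Need (3*k + 6)·f(k+1) − (k + 2)·f(k) = 1.
From deg A=1, deg B=1, deg C=0: d=-1.
d = -1 < 0 ⇒ no nonzero polynomial f; not summable.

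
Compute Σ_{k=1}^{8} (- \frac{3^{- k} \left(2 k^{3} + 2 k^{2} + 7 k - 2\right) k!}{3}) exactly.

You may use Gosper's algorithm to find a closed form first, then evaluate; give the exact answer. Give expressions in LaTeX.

Σ = -273091/81

r(k) = (2*k**4 + 10*k**3 + 25*k**2 + 26*k + 9)/(3*(2*k**3 + 2*k**2 + 7*k - 2)) after simplifying.
Take A(k)=k/3 + 1/3, B(k)=1, C(k)=k**3 + k**2 + 7*k/2 - 1.
Need (k/3 + 1/3)·f(k+1) − (1)·f(k) = k**3 + k**2 + 7*k/2 - 1.
Bound: deg f ≤ 2.
Coefficient equations give f(k) = 3*(2*k**2 + 2*k + 3)/2.
R(k) = B(k−1)·f(k)/C(k) = 3*(2*k**2 + 2*k + 3)/(2*k**3 + 2*k**2 + 7*k - 2); s_k = R·t_k = -(2*k**2 + 2*k + 3)*factorial(k)/3**k.
Δs = -(2*k**3 + 2*k**2 + 7*k - 2)*factorial(k)/(3*3**k), as required.
Σ_(k=1)^(8) t_k = s_(9) − s_(1) = -273280/81 − (-7/3) = -273091/81.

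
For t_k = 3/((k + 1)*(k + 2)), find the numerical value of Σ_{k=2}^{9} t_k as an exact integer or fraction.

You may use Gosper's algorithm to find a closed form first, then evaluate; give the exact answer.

Σ = 8/11

Ratio r(k) = (k + 1)/(k + 3).
Take A(k)=k + 1, B(k)=k + 3, C(k)=1.
f must satisfy (k + 1)·f(k+1) − (k + 2)·f(k) = 1.
deg f ≤ 1 (via 1,1,0).
Solve for f: f(k) = k (degree 1 ≤ 1).
R(k) = B(k−1)·f(k)/C(k) = k*(k + 2); s_k = R·t_k = 3*k/(k + 1).
s_(k+1) − s_k = 3/(k**2 + 3*k + 2) = t_k.
Σ_(k=2)^(9) t_k = s_(10) − s_(2) = 30/11 − (2) = 8/11.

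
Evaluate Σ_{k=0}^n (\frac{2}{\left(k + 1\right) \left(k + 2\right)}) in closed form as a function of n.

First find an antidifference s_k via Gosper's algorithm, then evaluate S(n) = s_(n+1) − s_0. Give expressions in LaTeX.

S(n) = \frac{2 \left(n + 1\right)}{n + 2}

Compute t_(k+1)/t_k: get (k + 1)/(k + 3).
Take A(k)=k + 1, B(k)=k + 3, C(k)=1.
Key eq: (k + 1)·f(k+1) = (k + 2)·f(k) + (1).
deg f ≤ 1 (via 1,1,0).
A polynomial solution: f(k) = k.
Then R = B(k−1)f/C = k*(k + 2), so s_k = R(k)·t_k = 2*k/(k + 1).
Check: Δs_k = 2/(k**2 + 3*k + 2). ✓
s_(n+1) = 2*(n + 1)/(n + 2) and s_(0) = 0, so S(n) = 2*(n + 1)/(n + 2).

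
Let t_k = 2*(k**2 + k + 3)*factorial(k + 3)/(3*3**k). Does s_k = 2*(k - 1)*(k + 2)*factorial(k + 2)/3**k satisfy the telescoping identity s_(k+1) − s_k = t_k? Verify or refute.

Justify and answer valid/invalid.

s_(k+1) = 2*k*(k + 3)*factorial(k + 3)/(3*3**k)
s_(k+1) − s_k = 2*(k**3 + 3*k**2 + 6*k + 6)*factorial(k + 2)/(3*3**k)
(s_(k+1) − s_k) − t_k = -2*(k**2 + 3)*factorial(k + 2)/(3*3**k)

Invalid: residual -2*(k**2 + 3)*factorial(k + 2)/(3*3**k) ≠ 0.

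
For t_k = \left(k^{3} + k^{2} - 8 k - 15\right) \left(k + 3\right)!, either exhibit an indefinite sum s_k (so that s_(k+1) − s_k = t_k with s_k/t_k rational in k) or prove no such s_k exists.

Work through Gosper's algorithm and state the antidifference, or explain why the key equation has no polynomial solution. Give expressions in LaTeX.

The ratio is (k**4 + 8*k**3 + 13*k**2 - 33*k - 84)/(k**3 + k**2 - 8*k - 15).
Factor: A=k + 4; B=1; C=k**3 + k**2 - 8*k - 15.
f must satisfy (k + 4)·f(k+1) − (1)·f(k) = k**3 + k**2 - 8*k - 15.
deg f ≤ 2 (via 1,0,3).
Match coefficients ⇒ f(k) = k**2 - 4*k - 1.
Get s_k = R·t_k = (k**2 - 4*k - 1)*factorial(k + 3) with R(k) = B(k−1)f(k)/C(k) = (k**2 - 4*k - 1)/(k**3 + k**2 - 8*k - 15).
Check: Δs_k = (k**3 + k**2 - 8*k - 15)*factorial(k + 3). ✓

s_k = \left(k^{2} - 4 k - 1\right) \left(k + 3\right)!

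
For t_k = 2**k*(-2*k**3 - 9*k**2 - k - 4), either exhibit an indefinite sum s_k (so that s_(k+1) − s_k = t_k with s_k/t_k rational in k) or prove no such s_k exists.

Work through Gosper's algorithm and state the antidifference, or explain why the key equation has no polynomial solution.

s_k = 2**k*(-2*k**3 + 3*k**2 - k - 4)

t_(k+1)/t_k = 2*(2*k**3 + 15*k**2 + 25*k + 16)/(2*k**3 + 9*k**2 + k + 4).
Take A(k)=2, B(k)=1, C(k)=k**3 + 9*k**2/2 + k/2 + 2.
Set up (2)·f(k+1) − (1)·f(k) − (k**3 + 9*k**2/2 + k/2 + 2) = 0.
deg f ≤ 3 (via 0,0,3).
Coefficient equations give f(k) = (2*k**3 - 3*k**2 + k + 4)/2.
So s_k = (B(k−1)f/C)·t_k = ((2*k**3 - 3*k**2 + k + 4)/(2*k**3 + 9*k**2 + k + 4))·t_k = 2**k*(-2*k**3 + 3*k**2 - k - 4).
Verify: 2**k*(-2*k**3 - 9*k**2 - k - 4) matches t_k.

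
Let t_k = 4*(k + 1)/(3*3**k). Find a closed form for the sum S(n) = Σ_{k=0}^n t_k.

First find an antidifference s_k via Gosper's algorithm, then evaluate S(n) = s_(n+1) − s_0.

Compute t_(k+1)/t_k: get (k + 2)/(3*(k + 1)).
So A=1/3 and B=1, with C=k + 1.
Key eq: (1/3)·f(k+1) = (1)·f(k) + (k + 1).
d = 1 from the (0,0,1) case.
Coefficient equations give f(k) = -3*(2*k + 3)/4.
Get s_k = R·t_k = (-2*k - 3)/3**k with R(k) = B(k−1)f(k)/C(k) = -3*(2*k + 3)/(4*(k + 1)).
Δs = 4*(k + 1)/(3*3**k), as required.
Evaluate: s_(n+1) = 3**(-n - 1)*(-2*n - 5); subtract s_(0) = -3 ⇒ S(n) = 3**(-n - 1)*(3**(n + 2) - 2*n - 5).

S(n) = 3**(-n - 1)*(3**(n + 2) - 2*n - 5)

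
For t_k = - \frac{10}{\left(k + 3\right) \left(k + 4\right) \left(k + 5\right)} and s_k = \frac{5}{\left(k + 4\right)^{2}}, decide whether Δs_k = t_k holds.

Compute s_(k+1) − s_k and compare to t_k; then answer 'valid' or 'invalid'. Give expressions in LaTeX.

s_(k+1) = 5/(k + 5)**2
s_(k+1) − s_k = 5/(k + 5)**2 - 5/(k + 4)**2
(s_(k+1) − s_k) − t_k = 5*(3*k + 13)/(k**5 + 21*k**4 + 175*k**3 + 723*k**2 + 1480*k + 1200)

Invalid: residual \frac{5 \left(3 k + 13\right)}{k^{5} + 21 k^{4} + 175 k^{3} + 723 k^{2} + 1480 k + 1200} ≠ 0.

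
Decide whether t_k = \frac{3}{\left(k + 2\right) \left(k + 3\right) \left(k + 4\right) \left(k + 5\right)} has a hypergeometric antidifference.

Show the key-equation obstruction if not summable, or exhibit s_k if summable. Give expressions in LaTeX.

Yes. s_k = \frac{k \left(k^{2} + 9 k + 26\right)}{24 \left(k + 2\right) \left(k + 3\right) \left(k + 4\right)}.

Step 1: r(k) = (k + 2)/(k + 6).
A = k + 2, B = k + 6, C = 1.
Need (k + 2)·f(k+1) − (k + 5)·f(k) = 1.
Bound: deg f ≤ 3.
Match coefficients ⇒ f(k) = k*(k**2 + 9*k + 26)/72.
Then R = B(k−1)f/C = k*(k + 5)*(k**2 + 9*k + 26)/72, so s_k = R(k)·t_k = k*(k**2 + 9*k + 26)/(24*(k + 2)*(k + 3)*(k + 4)).
Δs = 3/(k**4 + 14*k**3 + 71*k**2 + 154*k + 120), as required.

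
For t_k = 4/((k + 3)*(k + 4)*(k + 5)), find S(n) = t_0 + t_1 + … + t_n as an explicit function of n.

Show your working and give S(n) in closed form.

S(n) = (n**2 + 9*n + 8)/(6*(n**2 + 9*n + 20))

r(k) = (k + 3)/(k + 6) after simplifying.
Take A(k)=k + 3, B(k)=k + 6, C(k)=1.
Solve (k + 3)·f(k+1) − (k + 5)·f(k) = 1.
deg f ≤ 2 (via 1,1,0).
A polynomial solution: f(k) = k*(k + 7)/24.
Certificate R = B(k−1)f/C = k*(k + 5)*(k + 7)/24 gives s_k = k*(k + 7)/(6*(k + 3)*(k + 4)).
Δs = 4/(k**3 + 12*k**2 + 47*k + 60), as required.
Σ_(k=0)^n t_k = s_(n+1) − s_(0) = ((n**2 + 9*n + 8)/(6*(n**2 + 9*n + 20))) − (0), i.e. (n**2 + 9*n + 8)/(6*(n**2 + 9*n + 20)).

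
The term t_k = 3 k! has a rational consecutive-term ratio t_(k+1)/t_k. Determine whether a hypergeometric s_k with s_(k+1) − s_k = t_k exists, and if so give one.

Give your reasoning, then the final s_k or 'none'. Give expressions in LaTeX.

Step 1: r(k) = k + 1.
A = k + 1, B = 1, C = 1.
Key eq: (k + 1)·f(k+1) = (1)·f(k) + (1).
Bound: deg f ≤ -1.
d = -1 < 0 ⇒ no nonzero polynomial f; not summable.

none (Gosper's algorithm certifies no s_k)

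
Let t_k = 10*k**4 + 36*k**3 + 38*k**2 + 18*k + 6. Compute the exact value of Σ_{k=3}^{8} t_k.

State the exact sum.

Σ = 142074

r(k) = (5*k**4 + 38*k**3 + 103*k**2 + 121*k + 54)/(5*k**4 + 18*k**3 + 19*k**2 + 9*k + 3) after simplifying.
Gosper form: A/B · C(k+1)/C(k) with A=1, B=1, C=k**4 + 18*k**3/5 + 19*k**2/5 + 9*k/5 + 3/5.
Key eq: (1)·f(k+1) = (1)·f(k) + (k**4 + 18*k**3/5 + 19*k**2/5 + 9*k/5 + 3/5).
Bound: deg f ≤ 5.
A polynomial solution: f(k) = k*(k + 1)*(2*k**3 + 2*k**2 - 4*k + 3)/10.
Get s_k = R·t_k = k*(2*k**4 + 4*k**3 - 2*k**2 - k + 3) with R(k) = B(k−1)f(k)/C(k) = k*(2*k**3 + 2*k**2 - 4*k + 3)/(2*(5*k**3 + 13*k**2 + 6*k + 3)).
Check: Δs_k = 10*k**4 + 36*k**3 + 38*k**2 + 18*k + 6. ✓
Sum = s_(9) − s_(3); s_(9) = 142830, s_(3) = 756 ⇒ 142074.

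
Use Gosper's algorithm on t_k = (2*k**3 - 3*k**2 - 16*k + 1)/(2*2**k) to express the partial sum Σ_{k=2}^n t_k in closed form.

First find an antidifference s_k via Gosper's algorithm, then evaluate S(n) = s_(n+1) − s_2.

Compute t_(k+1)/t_k: get (2*k**3 + 3*k**2 - 16*k - 16)/(2*(2*k**3 - 3*k**2 - 16*k + 1)).
So A=1/2 and B=1, with C=k**3 - 3*k**2/2 - 8*k + 1/2.
Key eq: (1/2)·f(k+1) = (1)·f(k) + (k**3 - 3*k**2/2 - 8*k + 1/2).
From deg A=0, deg B=0, deg C=3: d=3.
Solve for f: f(k) = -2*k**3 - 3*k**2 + 4*k - 2 (degree 3 ≤ 3).
Get s_k = R·t_k = (-2*k**3 - 3*k**2 + 4*k - 2)/2**k with R(k) = B(k−1)f(k)/C(k) = -2*(2*k**3 + 3*k**2 - 4*k + 2)/(2*k**3 - 3*k**2 - 16*k + 1).
Verify: (2*k**3 - 3*k**2 - 16*k + 1)/(2*2**k) matches t_k.
Telescope: S(n) = s_(n+1) − s_(2) = 2**(-n - 1)*(-2*n**3 - 9*n**2 - 8*n - 3) − (-11/2) = 2**(-n - 1)*(11*2**n - 2*n**3 - 9*n**2 - 8*n - 3).

S(n) = 2**(-n - 1)*(11*2**n - 2*n**3 - 9*n**2 - 8*n - 3)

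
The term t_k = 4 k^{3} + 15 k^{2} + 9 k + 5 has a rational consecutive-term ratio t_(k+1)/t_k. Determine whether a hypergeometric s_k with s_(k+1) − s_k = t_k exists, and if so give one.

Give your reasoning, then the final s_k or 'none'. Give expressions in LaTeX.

r(k) = (4*k**3 + 27*k**2 + 51*k + 33)/(4*k**3 + 15*k**2 + 9*k + 5) after simplifying.
Normal form (A,B,C) = (1, 1, k**3 + 15*k**2/4 + 9*k/4 + 5/4).
Need (1)·f(k+1) − (1)·f(k) = k**3 + 15*k**2/4 + 9*k/4 + 5/4.
deg f ≤ 4 (via 0,0,3).
A polynomial solution: f(k) = k*(k**3 + 3*k**2 - 2*k + 3)/4.
Get s_k = R·t_k = k*(k**3 + 3*k**2 - 2*k + 3) with R(k) = B(k−1)f(k)/C(k) = k*(k**3 + 3*k**2 - 2*k + 3)/(4*k**3 + 15*k**2 + 9*k + 5).
Check: Δs_k = 4*k**3 + 15*k**2 + 9*k + 5. ✓

s_k = k \left(k^{3} + 3 k^{2} - 2 k + 3\right)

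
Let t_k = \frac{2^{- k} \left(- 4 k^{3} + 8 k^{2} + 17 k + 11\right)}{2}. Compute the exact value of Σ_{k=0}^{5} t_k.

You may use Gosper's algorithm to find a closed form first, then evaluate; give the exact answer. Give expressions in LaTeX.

The ratio is (4*k**3 + 4*k**2 - 21*k - 32)/(2*(4*k**3 - 8*k**2 - 17*k - 11)).
Factor: A=1/2; B=1; C=k**3 - 2*k**2 - 17*k/4 - 11/4.
Solve (1/2)·f(k+1) − (1)·f(k) = k**3 - 2*k**2 - 17*k/4 - 11/4.
Bound: deg f ≤ 3.
A polynomial solution: f(k) = -k*(4*k**2 + 4*k + 3)/2.
Certificate R = B(k−1)f/C = -2*k*(4*k**2 + 4*k + 3)/(4*k**3 - 8*k**2 - 17*k - 11) gives s_k = k*(4*k**2 + 4*k + 3)/2**k.
Verify: (-4*k**3 + 8*k**2 + 17*k + 11)/(2*2**k) matches t_k.
Telescoping: Σ = s_(6) − s_(0) = 513/32 − (0) = 513/32.

Σ = 513/32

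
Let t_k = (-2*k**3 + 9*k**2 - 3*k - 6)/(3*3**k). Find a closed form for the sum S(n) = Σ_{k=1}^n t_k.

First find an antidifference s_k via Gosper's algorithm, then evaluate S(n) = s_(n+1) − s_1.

S(n) = 3**(-n - 1)*n*(n**2 - 3)

Compute t_(k+1)/t_k: get (2*k**3 - 3*k**2 - 9*k + 2)/(3*(2*k**3 - 9*k**2 + 3*k + 6)).
So A=1/3 and B=1, with C=k**3 - 9*k**2/2 + 3*k/2 + 3.
Key eq: (1/3)·f(k+1) = (1)·f(k) + (k**3 - 9*k**2/2 + 3*k/2 + 3).
From deg A=0, deg B=0, deg C=3: d=3.
Match coefficients ⇒ f(k) = -3*(k - 1)*(k**2 - 2*k - 2)/2.
Get s_k = R·t_k = (k**3 - 3*k**2 + 2)/3**k with R(k) = B(k−1)f(k)/C(k) = -3*(k - 1)*(k**2 - 2*k - 2)/(2*k**3 - 9*k**2 + 3*k + 6).
Verify: (-2*k**3 + 9*k**2 - 3*k - 6)/(3*3**k) matches t_k.
Telescope: S(n) = s_(n+1) − s_(1) = 3**(-n - 1)*n*(n**2 - 3) − (0) = 3**(-n - 1)*n*(n**2 - 3).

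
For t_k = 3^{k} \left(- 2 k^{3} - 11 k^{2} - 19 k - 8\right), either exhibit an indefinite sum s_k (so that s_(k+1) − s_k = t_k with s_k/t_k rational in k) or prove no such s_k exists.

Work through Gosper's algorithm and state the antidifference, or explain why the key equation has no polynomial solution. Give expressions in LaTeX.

Ratio r(k) = 3*(2*k**3 + 17*k**2 + 47*k + 40)/(2*k**3 + 11*k**2 + 19*k + 8).
Gosper form: A/B · C(k+1)/C(k) with A=3, B=1, C=k**3 + 11*k**2/2 + 19*k/2 + 4.
Set up (3)·f(k+1) − (1)·f(k) − (k**3 + 11*k**2/2 + 19*k/2 + 4) = 0.
d = 3 from the (0,0,3) case.
Match coefficients ⇒ f(k) = (k**3 + k**2 + 2*k - 2)/2.
Get s_k = R·t_k = 3**k*(-k**3 - k**2 - 2*k + 2) with R(k) = B(k−1)f(k)/C(k) = (k**3 + k**2 + 2*k - 2)/(2*k**3 + 11*k**2 + 19*k + 8).
s_(k+1) − s_k = 3**k*(-2*k**3 - 11*k**2 - 19*k - 8) = t_k.

s_k = 3^{k} \left(- k^{3} - k^{2} - 2 k + 2\right)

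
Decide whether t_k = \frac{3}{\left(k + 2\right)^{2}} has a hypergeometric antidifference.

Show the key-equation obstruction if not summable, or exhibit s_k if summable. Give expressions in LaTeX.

Step 1: r(k) = (k + 2)**2/(k + 3)**2.
Factor: A=k**2 + 4*k + 4; B=k**2 + 6*k + 9; C=1.
Solve (k**2 + 4*k + 4)·f(k+1) − (k**2 + 4*k + 4)·f(k) = 1.
Degrees (2,2,0) ⇒ d ≤ 0.
Write f(k) = c0. Then LHS − RHS = -1, requiring -1 = 0: contradictory. No certificate.

No; the coefficient equations for f are inconsistent.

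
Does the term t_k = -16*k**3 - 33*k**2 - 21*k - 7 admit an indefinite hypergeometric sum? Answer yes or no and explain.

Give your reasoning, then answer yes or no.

t_(k+1)/t_k = (16*k**3 + 81*k**2 + 135*k + 77)/(16*k**3 + 33*k**2 + 21*k + 7).
Factor: A=1; B=1; C=k**3 + 33*k**2/16 + 21*k/16 + 7/16.
Key eq: (1)·f(k+1) = (1)·f(k) + (k**3 + 33*k**2/16 + 21*k/16 + 7/16).
Bound: deg f ≤ 4.
Solve for f: f(k) = k*(4*k**3 + 3*k**2 - 2*k + 2)/16 (degree 4 ≤ 4).
Then R = B(k−1)f/C = k*(4*k**3 + 3*k**2 - 2*k + 2)/(16*k**3 + 33*k**2 + 21*k + 7), so s_k = R(k)·t_k = k*(-4*k**3 - 3*k**2 + 2*k - 2).
Δs = -16*k**3 - 33*k**2 - 21*k - 7, as required.

Yes. s_k = k*(-4*k**3 - 3*k**2 + 2*k - 2).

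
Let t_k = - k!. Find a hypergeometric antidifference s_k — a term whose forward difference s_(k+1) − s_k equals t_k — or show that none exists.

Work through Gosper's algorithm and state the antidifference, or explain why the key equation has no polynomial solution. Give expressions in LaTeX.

Ratio r(k) = k + 1.
Normal form (A,B,C) = (k + 1, 1, 1).
Solve (k + 1)·f(k+1) − (1)·f(k) = 1.
From deg A=1, deg B=0, deg C=0: d=-1.
Bound -1 < 0, so the key equation has no polynomial solution.

none (Gosper's algorithm certifies no s_k)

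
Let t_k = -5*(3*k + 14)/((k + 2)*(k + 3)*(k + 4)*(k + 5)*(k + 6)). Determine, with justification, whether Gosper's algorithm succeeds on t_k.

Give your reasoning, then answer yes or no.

Yes. s_k = k*(-k**2 - 10*k - 31)/(6*(k**3 + 10*k**2 + 31*k + 30)).

Compute t_(k+1)/t_k: get (k + 2)*(3*k + 17)/((k + 7)*(3*k + 14)).
So A=k + 2 and B=k + 7, with C=k + 14/3.
Key eq: (k + 2)·f(k+1) = (k + 6)·f(k) + (k + 14/3).
deg f ≤ 4 (via 1,1,1).
Solving with deg f ≤ 4: f(k) = k*(k + 4)*(k**2 + 10*k + 31)/90.
Then R = B(k−1)f/C = k*(k + 4)*(k + 6)*(k**2 + 10*k + 31)/(30*(3*k + 14)), so s_k = R(k)·t_k = k*(-k**2 - 10*k - 31)/(6*(k**3 + 10*k**2 + 31*k + 30)).
s_(k+1) − s_k = 5*(-3*k - 14)/(k**5 + 20*k**4 + 155*k**3 + 580*k**2 + 1044*k + 720) = t_k.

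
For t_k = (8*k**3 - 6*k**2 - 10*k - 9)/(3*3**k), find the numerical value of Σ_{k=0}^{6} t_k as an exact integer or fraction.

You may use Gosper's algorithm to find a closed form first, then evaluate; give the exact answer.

Step 1: r(k) = (8*k**3 + 18*k**2 + 2*k - 17)/(3*(8*k**3 - 6*k**2 - 10*k - 9)).
Factor: A=1/3; B=1; C=k**3 - 3*k**2/4 - 5*k/4 - 9/8.
Need (1/3)·f(k+1) − (1)·f(k) = k**3 - 3*k**2/4 - 5*k/4 - 9/8.
Degrees (0,0,3) ⇒ d ≤ 3.
Solving with deg f ≤ 3: f(k) = -3*(4*k**3 + 3*k**2 + 4*k + 1)/8.
Get s_k = R·t_k = (-4*k**3 - 3*k**2 - 4*k - 1)/3**k with R(k) = B(k−1)f(k)/C(k) = -3*(4*k**3 + 3*k**2 + 4*k + 1)/(8*k**3 - 6*k**2 - 10*k - 9).
Δs = (8*k**3 - 6*k**2 - 10*k - 9)/(3*3**k), as required.
Telescoping: Σ = s_(7) − s_(0) = -172/243 − (-1) = 71/243.

Σ = 71/243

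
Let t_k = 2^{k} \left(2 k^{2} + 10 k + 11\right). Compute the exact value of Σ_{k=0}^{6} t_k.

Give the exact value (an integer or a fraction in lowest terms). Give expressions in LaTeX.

Σ = 14717

t_(k+1)/t_k = 2*(2*k**2 + 14*k + 23)/(2*k**2 + 10*k + 11).
Normal form (A,B,C) = (2, 1, k**2 + 5*k + 11/2).
Key eq: (2)·f(k+1) = (1)·f(k) + (k**2 + 5*k + 11/2).
Degrees (0,0,2) ⇒ d ≤ 2.
Solving with deg f ≤ 2: f(k) = (2*k**2 + 2*k + 3)/2.
R(k) = B(k−1)·f(k)/C(k) = (2*k**2 + 2*k + 3)/(2*k**2 + 10*k + 11); s_k = R·t_k = 2**k*(2*k**2 + 2*k + 3).
Check: Δs_k = 2**k*(2*k**2 + 10*k + 11). ✓
Σ_(k=0)^(6) t_k = s_(7) − s_(0) = 14720 − (3) = 14717.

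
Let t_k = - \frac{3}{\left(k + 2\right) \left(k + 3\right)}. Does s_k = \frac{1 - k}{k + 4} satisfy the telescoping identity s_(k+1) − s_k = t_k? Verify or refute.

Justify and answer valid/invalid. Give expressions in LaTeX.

s_(k+1) = -k/(k + 5)
s_(k+1) − s_k = -5/(k**2 + 9*k + 20)
(s_(k+1) − s_k) − t_k = 2*(-k**2 + k + 15)/(k**4 + 14*k**3 + 71*k**2 + 154*k + 120)

Invalid: residual \frac{2 \left(- k^{2} + k + 15\right)}{k^{4} + 14 k^{3} + 71 k^{2} + 154 k + 120} ≠ 0.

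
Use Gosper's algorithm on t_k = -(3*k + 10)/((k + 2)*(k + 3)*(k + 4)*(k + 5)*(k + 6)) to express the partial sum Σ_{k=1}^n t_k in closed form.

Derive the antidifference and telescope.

r(k) = (k + 2)*(3*k + 13)/((k + 7)*(3*k + 10)) after simplifying.
Factor: A=k + 2; B=k + 7; C=k + 10/3.
Key eq: (k + 2)·f(k+1) = (k + 6)·f(k) + (k + 10/3).
From deg A=1, deg B=1, deg C=1: d=4.
A polynomial solution: f(k) = k*(k + 3)*(k**2 + 11*k + 38)/120.
Get s_k = R·t_k = k*(-k**2 - 11*k - 38)/(40*(k**3 + 11*k**2 + 38*k + 40)) with R(k) = B(k−1)f(k)/C(k) = k*(k + 3)*(k + 6)*(k**2 + 11*k + 38)/(40*(3*k + 10)).
Check: Δs_k = (-3*k - 10)/(k**5 + 20*k**4 + 155*k**3 + 580*k**2 + 1044*k + 720). ✓
s_(n+1) = (-n**3 - 14*n**2 - 63*n - 50)/(40*(n**3 + 14*n**2 + 63*n + 90)) and s_(1) = -1/72, so S(n) = n*(-n**2 - 14*n - 63)/(90*(n**3 + 14*n**2 + 63*n + 90)).

S(n) = n*(-n**2 - 14*n - 63)/(90*(n**3 + 14*n**2 + 63*n + 90))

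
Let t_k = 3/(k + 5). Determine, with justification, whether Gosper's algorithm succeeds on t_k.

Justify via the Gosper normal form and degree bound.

t_(k+1)/t_k = (k + 5)/(k + 6).
Take A(k)=k + 5, B(k)=k + 6, C(k)=1.
Key eq: (k + 5)·f(k+1) = (k + 5)·f(k) + (1).
Bound: deg f ≤ 0.
f = c0 ⇒ A·f(k+1) − B(k−1)·f(k) − C = -1. The system {-1 = 0} is inconsistent; no antidifference.

No; the coefficient equations for f are inconsistent.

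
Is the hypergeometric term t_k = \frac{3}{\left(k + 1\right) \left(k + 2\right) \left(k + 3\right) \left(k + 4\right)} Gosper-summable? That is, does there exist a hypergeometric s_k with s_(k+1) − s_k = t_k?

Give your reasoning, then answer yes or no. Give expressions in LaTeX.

Ratio r(k) = (k + 1)/(k + 5).
A = k + 1, B = k + 5, C = 1.
Need (k + 1)·f(k+1) − (k + 4)·f(k) = 1.
Bound: deg f ≤ 3.
Match coefficients ⇒ f(k) = k*(k**2 + 6*k + 11)/18.
R(k) = B(k−1)·f(k)/C(k) = k*(k + 4)*(k**2 + 6*k + 11)/18; s_k = R·t_k = k*(k**2 + 6*k + 11)/(6*(k + 1)*(k + 2)*(k + 3)).
Δs = 3/(k**4 + 10*k**3 + 35*k**2 + 50*k + 24), as required.

Yes. s_k = \frac{k \left(k^{2} + 6 k + 11\right)}{6 \left(k + 1\right) \left(k + 2\right) \left(k + 3\right)}.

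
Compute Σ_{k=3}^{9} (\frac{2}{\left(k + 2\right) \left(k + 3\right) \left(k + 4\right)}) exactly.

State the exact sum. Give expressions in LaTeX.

Σ = 7/260

t_(k+1)/t_k = (k + 2)/(k + 5).
So A=k + 2 and B=k + 5, with C=1.
f must satisfy (k + 2)·f(k+1) − (k + 4)·f(k) = 1.
Degrees (1,1,0) ⇒ d ≤ 2.
Match coefficients ⇒ f(k) = k*(k + 5)/12.
Then R = B(k−1)f/C = k*(k + 4)*(k + 5)/12, so s_k = R(k)·t_k = k*(k + 5)/(6*(k + 2)*(k + 3)).
Verify: 2/(k**3 + 9*k**2 + 26*k + 24) matches t_k.
Telescoping: Σ = s_(10) − s_(3) = 25/156 − (2/15) = 7/260.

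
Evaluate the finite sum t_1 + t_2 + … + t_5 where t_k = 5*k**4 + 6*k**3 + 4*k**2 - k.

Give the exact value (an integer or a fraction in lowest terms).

Ratio r(k) = (5*k**4 + 26*k**3 + 52*k**2 + 45*k + 14)/(k*(5*k**3 + 6*k**2 + 4*k - 1)).
Gosper form: A/B · C(k+1)/C(k) with A=1, B=1, C=k**4 + 6*k**3/5 + 4*k**2/5 - k/5.
Solve (1)·f(k+1) − (1)·f(k) = k**4 + 6*k**3/5 + 4*k**2/5 - k/5.
deg f ≤ 5 (via 0,0,4).
Solving with deg f ≤ 5: f(k) = k*(k - 1)**2*(k**2 + k + 1)/5.
So s_k = (B(k−1)f/C)·t_k = ((k - 1)**2*(k**2 + k + 1)/(5*k**3 + 6*k**2 + 4*k - 1))·t_k = k*(k**4 - k**3 - k + 1).
s_(k+1) − s_k = k*(5*k**3 + 6*k**2 + 4*k - 1) = t_k.
Σ_(k=1)^(5) t_k = s_(6) − s_(1) = 6450 − (0) = 6450.

Σ = 6450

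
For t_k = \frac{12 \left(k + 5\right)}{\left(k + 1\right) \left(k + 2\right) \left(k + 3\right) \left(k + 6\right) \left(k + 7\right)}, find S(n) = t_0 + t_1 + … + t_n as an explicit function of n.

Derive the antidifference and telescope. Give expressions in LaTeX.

Step 1: r(k) = (k + 1)*(k + 6)**2/((k + 4)*(k + 5)*(k + 8)).
So A=k + 1 and B=k + 8, with C=k**3 + 14*k**2 + 65*k + 100.
Need (k + 1)·f(k+1) − (k + 7)·f(k) = k**3 + 14*k**2 + 65*k + 100.
Bound: deg f ≤ 6.
Solve for f: f(k) = k*(k + 3)*(k + 4)**2*(k + 5)**2/36 (degree 6 ≤ 6).
So s_k = (B(k−1)f/C)·t_k = (k*(k + 3)*(k + 4)*(k + 7)/36)·t_k = k*(k**2 + 9*k + 20)/(3*(k**3 + 9*k**2 + 20*k + 12)).
Check: Δs_k = 12*(k + 5)/(k**5 + 19*k**4 + 131*k**3 + 401*k**2 + 540*k + 252). ✓
s_(n+1) = (n**3 + 12*n**2 + 41*n + 30)/(3*(n**3 + 12*n**2 + 41*n + 42)) and s_(0) = 0, so S(n) = (n**3 + 12*n**2 + 41*n + 30)/(3*(n**3 + 12*n**2 + 41*n + 42)).

S(n) = \frac{n^{3} + 12 n^{2} + 41 n + 30}{3 \left(n^{3} + 12 n^{2} + 41 n + 42\right)}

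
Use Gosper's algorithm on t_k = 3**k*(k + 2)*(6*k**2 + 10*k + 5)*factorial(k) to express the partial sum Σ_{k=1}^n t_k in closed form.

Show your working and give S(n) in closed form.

t_(k+1)/t_k = 3*(k + 1)*(k + 3)*(10*k + 6*(k + 1)**2 + 15)/((k + 2)*(6*k**2 + 10*k + 5)).
So A=3*k + 3 and B=1, with C=k**3 + 11*k**2/3 + 25*k/6 + 5/3.
f must satisfy (3*k + 3)·f(k+1) − (1)·f(k) = k**3 + 11*k**2/3 + 25*k/6 + 5/3.
d = 2 from the (1,0,3) case.
Solve for f: f(k) = (2*k**2 + 2*k - 1)/6 (degree 2 ≤ 2).
Certificate R = B(k−1)f/C = (2*k**2 + 2*k - 1)/((k + 2)*(6*k**2 + 10*k + 5)) gives s_k = 3**k*(2*k**2 + 2*k - 1)*factorial(k).
Verify: 3**k*(k + 2)*(6*k**2 + 10*k + 5)*factorial(k) matches t_k.
Telescope: S(n) = s_(n+1) − s_(1) = 3**(n + 1)*(2*n**2 + 6*n + 3)*factorial(n + 1) − (9) = 6*3**n*n**3*factorial(n) + 24*3**n*n**2*factorial(n) + 27*3**n*n*factorial(n) + 9*3**n*factorial(n) - 9.

S(n) = 6*3**n*n**3*factorial(n) + 24*3**n*n**2*factorial(n) + 27*3**n*n*factorial(n) + 9*3**n*factorial(n) - 9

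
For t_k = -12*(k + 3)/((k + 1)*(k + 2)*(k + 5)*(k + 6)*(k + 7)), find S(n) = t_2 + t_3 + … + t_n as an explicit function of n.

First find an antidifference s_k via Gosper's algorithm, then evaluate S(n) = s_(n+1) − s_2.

Step 1: r(k) = (k + 1)*(k + 4)*(k + 5)/((k + 3)**2*(k + 8)).
Normal form (A,B,C) = (k + 1, k + 8, k**3 + 10*k**2 + 33*k + 36).
Solve (k + 1)·f(k+1) − (k + 7)·f(k) = k**3 + 10*k**2 + 33*k + 36.
deg f ≤ 6 (via 1,1,3).
Solve for f: f(k) = k*(k + 2)*(k + 3)*(k + 4)*(k**2 + 12*k + 41)/90 (degree 6 ≤ 6).
So s_k = (B(k−1)f/C)·t_k = (k*(k + 2)*(k + 7)*(k**2 + 12*k + 41)/(90*(k + 3)))·t_k = 2*k*(-k**2 - 12*k - 41)/(15*(k**3 + 12*k**2 + 41*k + 30)).
s_(k+1) − s_k = 12*(-k - 3)/(k**5 + 21*k**4 + 163*k**3 + 567*k**2 + 844*k + 420) = t_k.
Σ_(k=2)^n t_k = s_(n+1) − s_(2) = (2*(-n**3 - 15*n**2 - 68*n - 54)/(15*(n**3 + 15*n**2 + 68*n + 84))) − (-23/210), i.e. (-n**3 - 15*n**2 - 68*n + 84)/(42*(n**3 + 15*n**2 + 68*n + 84)).

S(n) = (-n**3 - 15*n**2 - 68*n + 84)/(42*(n**3 + 15*n**2 + 68*n + 84))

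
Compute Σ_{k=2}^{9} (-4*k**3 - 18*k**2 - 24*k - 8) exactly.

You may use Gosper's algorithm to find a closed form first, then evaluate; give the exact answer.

Σ = -14328

Step 1: r(k) = (2*k**3 + 15*k**2 + 36*k + 27)/(2*k**3 + 9*k**2 + 12*k + 4).
Factor: A=1; B=1; C=k**3 + 9*k**2/2 + 6*k + 2.
Key eq: (1)·f(k+1) = (1)·f(k) + (k**3 + 9*k**2/2 + 6*k + 2).
Bound: deg f ≤ 4.
Match coefficients ⇒ f(k) = k*(k**3 + 4*k**2 + 4*k - 1)/4.
Get s_k = R·t_k = k*(-k**3 - 4*k**2 - 4*k + 1) with R(k) = B(k−1)f(k)/C(k) = k*(k**3 + 4*k**2 + 4*k - 1)/(2*(k + 2)**2*(2*k + 1)).
Check: Δs_k = -4*k**3 - 18*k**2 - 24*k - 8. ✓
Telescoping: Σ = s_(10) − s_(2) = -14390 − (-62) = -14328.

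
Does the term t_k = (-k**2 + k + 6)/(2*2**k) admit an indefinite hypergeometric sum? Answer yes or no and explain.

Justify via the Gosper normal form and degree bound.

Yes. s_k = (k**2 + k - 4)/2**k.

Compute t_(k+1)/t_k: get (k**2 + k - 6)/(2*(k**2 - k - 6)).
Gosper form: A/B · C(k+1)/C(k) with A=1/2, B=1, C=k**2 - k - 6.
Need (1/2)·f(k+1) − (1)·f(k) = k**2 - k - 6.
deg f ≤ 2 (via 0,0,2).
Match coefficients ⇒ f(k) = -2*(k**2 + k - 4).
Then R = B(k−1)f/C = -2*(k**2 + k - 4)/((k - 3)*(k + 2)), so s_k = R(k)·t_k = (k**2 + k - 4)/2**k.
Δs = (-k**2 + k + 6)/(2*2**k), as required.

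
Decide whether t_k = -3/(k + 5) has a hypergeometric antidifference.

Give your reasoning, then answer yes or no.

Compute t_(k+1)/t_k: get (k + 5)/(k + 6).
Gosper form: A/B · C(k+1)/C(k) with A=k + 5, B=k + 6, C=1.
Key eq: (k + 5)·f(k+1) = (k + 5)·f(k) + (1).
From deg A=1, deg B=1, deg C=0: d=0.
Write f(k) = c0. Then LHS − RHS = -1, requiring -1 = 0: contradictory. No certificate.

No — the linear system for f has no solution.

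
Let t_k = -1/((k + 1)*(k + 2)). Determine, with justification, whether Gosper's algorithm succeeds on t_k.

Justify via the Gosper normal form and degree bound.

r(k) = (k + 1)/(k + 3) after simplifying.
Gosper form: A/B · C(k+1)/C(k) with A=k + 1, B=k + 3, C=1.
f must satisfy (k + 1)·f(k+1) − (k + 2)·f(k) = 1.
Bound: deg f ≤ 1.
A polynomial solution: f(k) = k.
R(k) = B(k−1)·f(k)/C(k) = k*(k + 2); s_k = R·t_k = -k/(k + 1).
Verify: -1/(k**2 + 3*k + 2) matches t_k.

Yes. s_k = -k/(k + 1).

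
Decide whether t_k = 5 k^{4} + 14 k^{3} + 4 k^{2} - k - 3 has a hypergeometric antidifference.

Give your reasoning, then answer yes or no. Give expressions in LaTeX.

Yes. s_k = k \left(k^{4} + k^{3} - 4 k^{2} + k - 2\right).

Compute t_(k+1)/t_k: get (5*k**4 + 34*k**3 + 76*k**2 + 69*k + 19)/(5*k**4 + 14*k**3 + 4*k**2 - k - 3).
Take A(k)=1, B(k)=1, C(k)=k**4 + 14*k**3/5 + 4*k**2/5 - k/5 - 3/5.
Need (1)·f(k+1) − (1)·f(k) = k**4 + 14*k**3/5 + 4*k**2/5 - k/5 - 3/5.
d = 5 from the (0,0,4) case.
Solving with deg f ≤ 5: f(k) = k*(k**4 + k**3 - 4*k**2 + k - 2)/5.
R(k) = B(k−1)·f(k)/C(k) = k*(k**4 + k**3 - 4*k**2 + k - 2)/(5*k**4 + 14*k**3 + 4*k**2 - k - 3); s_k = R·t_k = k*(k**4 + k**3 - 4*k**2 + k - 2).
Check: Δs_k = 5*k**4 + 14*k**3 + 4*k**2 - k - 3. ✓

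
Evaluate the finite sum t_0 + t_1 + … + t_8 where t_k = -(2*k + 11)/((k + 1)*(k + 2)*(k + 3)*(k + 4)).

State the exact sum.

Σ = -289/440

Compute t_(k+1)/t_k: get (k + 1)*(2*k + 13)/((k + 5)*(2*k + 11)).
Take A(k)=k + 1, B(k)=k + 5, C(k)=k + 11/2.
Need (k + 1)·f(k+1) − (k + 4)·f(k) = k + 11/2.
d = 3 from the (1,1,1) case.
A polynomial solution: f(k) = k*(2*k**2 + 12*k + 19)/6.
Certificate R = B(k−1)f/C = k*(k + 4)*(2*k**2 + 12*k + 19)/(3*(2*k + 11)) gives s_k = k*(-2*k**2 - 12*k - 19)/(3*(k + 1)*(k + 2)*(k + 3)).
s_(k+1) − s_k = (-2*k - 11)/(k**4 + 10*k**3 + 35*k**2 + 50*k + 24) = t_k.
Telescoping: Σ = s_(9) − s_(0) = -289/440 − (0) = -289/440.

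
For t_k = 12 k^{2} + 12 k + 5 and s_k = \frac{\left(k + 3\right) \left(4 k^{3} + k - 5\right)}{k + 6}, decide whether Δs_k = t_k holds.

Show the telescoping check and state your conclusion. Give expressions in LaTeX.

Invalid: residual \frac{3 \left(- 8 k^{3} - 84 k^{2} - 76 k - 35\right)}{k^{2} + 13 k + 42} ≠ 0.

s_(k+1) = (k + 4)*(k + 4*(k + 1)**3 - 4)/(k + 7)
s_(k+1) − s_k = (12*k**4 + 144*k**3 + 413*k**2 + 341*k + 105)/(k**2 + 13*k + 42)
(s_(k+1) − s_k) − t_k = 3*(-8*k**3 - 84*k**2 - 76*k - 35)/(k**2 + 13*k + 42)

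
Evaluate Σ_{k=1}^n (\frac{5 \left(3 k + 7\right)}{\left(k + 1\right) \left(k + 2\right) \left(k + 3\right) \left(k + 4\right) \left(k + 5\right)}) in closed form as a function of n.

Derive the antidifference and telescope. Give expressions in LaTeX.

S(n) = \frac{n \left(n^{2} + 11 n + 38\right)}{8 \left(n^{3} + 11 n^{2} + 38 n + 40\right)}

Compute t_(k+1)/t_k: get (k + 1)*(3*k + 10)/((k + 6)*(3*k + 7)).
So A=k + 1 and B=k + 6, with C=k + 7/3.
f must satisfy (k + 1)·f(k+1) − (k + 5)·f(k) = k + 7/3.
d = 4 from the (1,1,1) case.
Match coefficients ⇒ f(k) = k*(k + 2)*(k**2 + 8*k + 19)/36.
Get s_k = R·t_k = 5*k*(k**2 + 8*k + 19)/(12*(k**3 + 8*k**2 + 19*k + 12)) with R(k) = B(k−1)f(k)/C(k) = k*(k + 2)*(k + 5)*(k**2 + 8*k + 19)/(12*(3*k + 7)).
Verify: 5*(3*k + 7)/(k**5 + 15*k**4 + 85*k**3 + 225*k**2 + 274*k + 120) matches t_k.
Telescope: S(n) = s_(n+1) − s_(1) = 5*(n**3 + 11*n**2 + 38*n + 28)/(12*(n**3 + 11*n**2 + 38*n + 40)) − (7/24) = n*(n**2 + 11*n + 38)/(8*(n**3 + 11*n**2 + 38*n + 40)).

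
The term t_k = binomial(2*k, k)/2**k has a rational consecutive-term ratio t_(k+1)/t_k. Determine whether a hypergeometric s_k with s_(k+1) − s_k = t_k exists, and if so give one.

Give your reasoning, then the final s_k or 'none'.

Ratio r(k) = (2*k + 1)/(k + 1).
Gosper form: A/B · C(k+1)/C(k) with A=2*k + 1, B=k + 1, C=1.
Need (2*k + 1)·f(k+1) − (k)·f(k) = 1.
From deg A=1, deg B=1, deg C=0: d=-1.
Bound -1 < 0, so the key equation has no polynomial solution.

none (Gosper's algorithm certifies no s_k)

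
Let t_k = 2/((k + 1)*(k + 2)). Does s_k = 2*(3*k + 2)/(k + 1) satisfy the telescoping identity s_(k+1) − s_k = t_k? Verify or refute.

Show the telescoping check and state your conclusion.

s_(k+1) = 2*(3*k + 5)/(k + 2)
s_(k+1) − s_k = 2/(k**2 + 3*k + 2)
(s_(k+1) − s_k) − t_k = 0

valid; difference matches t_k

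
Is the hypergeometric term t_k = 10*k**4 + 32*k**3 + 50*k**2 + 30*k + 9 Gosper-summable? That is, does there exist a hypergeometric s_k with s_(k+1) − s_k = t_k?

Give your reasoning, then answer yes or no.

Compute t_(k+1)/t_k: get (10*k**4 + 72*k**3 + 206*k**2 + 266*k + 131)/(10*k**4 + 32*k**3 + 50*k**2 + 30*k + 9).
Take A(k)=1, B(k)=1, C(k)=k**4 + 16*k**3/5 + 5*k**2 + 3*k + 9/10.
f must satisfy (1)·f(k+1) − (1)·f(k) = k**4 + 16*k**3/5 + 5*k**2 + 3*k + 9/10.
deg f ≤ 5 (via 0,0,4).
Coefficient equations give f(k) = k*(2*k**4 + 3*k**3 + 4*k**2 - 2*k + 2)/10.
Certificate R = B(k−1)f/C = k*(2*k**4 + 3*k**3 + 4*k**2 - 2*k + 2)/(10*k**4 + 32*k**3 + 50*k**2 + 30*k + 9) gives s_k = k*(2*k**4 + 3*k**3 + 4*k**2 - 2*k + 2).
Δs = 10*k**4 + 32*k**3 + 50*k**2 + 30*k + 9, as required.

Yes. s_k = k*(2*k**4 + 3*k**3 + 4*k**2 - 2*k + 2).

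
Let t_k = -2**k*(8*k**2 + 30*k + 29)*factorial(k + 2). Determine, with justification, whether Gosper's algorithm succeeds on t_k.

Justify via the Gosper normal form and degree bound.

Step 1: r(k) = 2*(8*k**3 + 70*k**2 + 205*k + 201)/(8*k**2 + 30*k + 29).
A = 2*k + 6, B = 1, C = k**2 + 15*k/4 + 29/8.
Key eq: (2*k + 6)·f(k+1) = (1)·f(k) + (k**2 + 15*k/4 + 29/8).
From deg A=1, deg B=0, deg C=2: d=1.
Solving with deg f ≤ 1: f(k) = (4*k + 1)/8.
R(k) = B(k−1)·f(k)/C(k) = (4*k + 1)/(8*k**2 + 30*k + 29); s_k = R·t_k = -2**k*(4*k + 1)*factorial(k + 2).
Check: Δs_k = -2**k*(8*k**2 + 30*k + 29)*factorial(k + 2). ✓

Yes. s_k = -2**k*(4*k + 1)*factorial(k + 2).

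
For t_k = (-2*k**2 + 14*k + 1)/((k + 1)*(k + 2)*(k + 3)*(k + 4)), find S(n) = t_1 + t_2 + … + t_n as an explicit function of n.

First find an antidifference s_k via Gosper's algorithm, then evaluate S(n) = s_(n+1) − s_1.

S(n) = n*(n**2 + 25*n + 26)/(8*(n**3 + 9*n**2 + 26*n + 24))

t_(k+1)/t_k = (k + 1)*(14*k - 2*(k + 1)**2 + 15)/((k + 5)*(-2*k**2 + 14*k + 1)).
Normal form (A,B,C) = (k + 1, k + 5, k**2 - 7*k - 1/2).
f must satisfy (k + 1)·f(k+1) − (k + 4)·f(k) = k**2 - 7*k - 1/2.
d = 3 from the (1,1,2) case.
Solve for f: f(k) = -k*(k**2 + 18*k - 13)/12 (degree 3 ≤ 3).
So s_k = (B(k−1)f/C)·t_k = (-k*(k + 4)*(k**2 + 18*k - 13)/(6*(2*k**2 - 14*k - 1)))·t_k = k*(k**2 + 18*k - 13)/(6*(k + 1)*(k + 2)*(k + 3)).
Check: Δs_k = (-2*k**2 + 14*k + 1)/(k**4 + 10*k**3 + 35*k**2 + 50*k + 24). ✓
s_(n+1) = (n**3 + 21*n**2 + 26*n + 6)/(6*(n**3 + 9*n**2 + 26*n + 24)) and s_(1) = 1/24, so S(n) = n*(n**2 + 25*n + 26)/(8*(n**3 + 9*n**2 + 26*n + 24)).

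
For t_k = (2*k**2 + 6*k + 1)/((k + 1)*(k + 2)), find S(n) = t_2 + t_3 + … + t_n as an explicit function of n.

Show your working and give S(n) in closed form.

S(n) = (2*n**2 + n - 3)/(n + 2)

r(k) = (k + 1)*(6*k + 2*(k + 1)**2 + 7)/((k + 3)*(2*k**2 + 6*k + 1)) after simplifying.
Factor: A=k + 1; B=k + 3; C=k**2 + 3*k + 1/2.
Key eq: (k + 1)·f(k+1) = (k + 2)·f(k) + (k**2 + 3*k + 1/2).
Degrees (1,1,2) ⇒ d ≤ 2.
Solve for f: f(k) = k*(2*k - 1)/2 (degree 2 ≤ 2).
Get s_k = R·t_k = k*(2*k - 1)/(k + 1) with R(k) = B(k−1)f(k)/C(k) = k*(k + 2)*(2*k - 1)/(2*k**2 + 6*k + 1).
Verify: (2*k**2 + 6*k + 1)/(k**2 + 3*k + 2) matches t_k.
Telescope: S(n) = s_(n+1) − s_(2) = (2*n**2 + 3*n + 1)/(n + 2) − (2) = (2*n**2 + n - 3)/(n + 2).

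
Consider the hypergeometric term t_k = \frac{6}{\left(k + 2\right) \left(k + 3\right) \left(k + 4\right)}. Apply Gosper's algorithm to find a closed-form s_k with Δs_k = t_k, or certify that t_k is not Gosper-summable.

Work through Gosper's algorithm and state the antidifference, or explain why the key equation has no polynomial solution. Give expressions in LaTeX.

s_k = \frac{k \left(k + 5\right)}{2 \left(k + 2\right) \left(k + 3\right)}

r(k) = (k + 2)/(k + 5) after simplifying.
Factor: A=k + 2; B=k + 5; C=1.
Need (k + 2)·f(k+1) − (k + 4)·f(k) = 1.
Degrees (1,1,0) ⇒ d ≤ 2.
Coefficient equations give f(k) = k*(k + 5)/12.
R(k) = B(k−1)·f(k)/C(k) = k*(k + 4)*(k + 5)/12; s_k = R·t_k = k*(k + 5)/(2*(k + 2)*(k + 3)).
Check: Δs_k = 6/(k**3 + 9*k**2 + 26*k + 24). ✓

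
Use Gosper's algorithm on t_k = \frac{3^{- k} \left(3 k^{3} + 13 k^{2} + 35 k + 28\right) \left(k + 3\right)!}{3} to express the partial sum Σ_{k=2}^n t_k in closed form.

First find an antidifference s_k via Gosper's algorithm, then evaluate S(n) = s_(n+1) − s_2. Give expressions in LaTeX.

S(n) = 3^{- n - 1} \left(- 800 \cdot 3^{n} + 3 n^{6} n! + 40 n^{5} n! + 212 n^{4} n! + 570 n^{3} n! + 817 n^{2} n! + 590 n n! + 168 n!\right)

The ratio is (3*k**4 + 34*k**3 + 158*k**2 + 359*k + 316)/(3*(3*k**3 + 13*k**2 + 35*k + 28)).
Take A(k)=k/3 + 4/3, B(k)=1, C(k)=k**3 + 13*k**2/3 + 35*k/3 + 28/3.
f must satisfy (k/3 + 4/3)·f(k+1) − (1)·f(k) = k**3 + 13*k**2/3 + 35*k/3 + 28/3.
Degrees (1,0,3) ⇒ d ≤ 2.
Solve for f: f(k) = k*(3*k + 4) (degree 2 ≤ 2).
Certificate R = B(k−1)f/C = 3*k*(3*k + 4)/(3*k**3 + 13*k**2 + 35*k + 28) gives s_k = k*(3*k + 4)*factorial(k + 3)/3**k.
Δs = (3*k**3 + 13*k**2 + 35*k + 28)*factorial(k + 3)/(3*3**k), as required.
Σ_(k=2)^n t_k = s_(n+1) − s_(2) = (3**(-n - 1)*(n + 1)*(3*n + 7)*factorial(n + 4)) − (800/3), i.e. 3**(-n - 1)*(-800*3**n + 3*n**6*factorial(n) + 40*n**5*factorial(n) + 212*n**4*factorial(n) + 570*n**3*factorial(n) + 817*n**2*factorial(n) + 590*n*factorial(n) + 168*factorial(n)).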